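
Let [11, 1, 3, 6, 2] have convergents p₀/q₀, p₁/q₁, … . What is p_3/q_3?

Using pₖ = aₖpₖ₋₁ + pₖ₋₂, qₖ = aₖqₖ₋₁ + qₖ₋₂ (with p₋₁=1, p₋₂=0, q₋₁=0, q₋₂=1):
  k=0: a=11, p=11, q=1
  k=1: a=1, p=12, q=1
  k=2: a=3, p=47, q=4
  k=3: a=6, p=294, q=25

294/25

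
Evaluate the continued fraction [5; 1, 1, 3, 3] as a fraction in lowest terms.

Using pₖ = aₖpₖ₋₁ + pₖ₋₂ and qₖ = aₖqₖ₋₁ + qₖ₋₂:
  k=0: a=5, p=5, q=1
  k=1: a=1, p=6, q=1
  k=2: a=1, p=11, q=2
  k=3: a=3, p=39, q=7
  k=4: a=3, p=128, q=23

128/23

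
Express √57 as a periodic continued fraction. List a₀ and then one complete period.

a₀ = ⌊√57⌋ = 7.
With m₀=0, d₀=1 and mₖ₊₁ = dₖaₖ − mₖ, dₖ₊₁ = (n − mₖ₊₁²)/dₖ, aₖ₊₁ = ⌊(a₀+mₖ₊₁)/dₖ₊₁⌋:
  k=1: m=7, d=8, a=1
  k=2: m=1, d=7, a=1
  k=3: m=6, d=3, a=4
  k=4: m=6, d=7, a=1
  k=5: m=1, d=8, a=1
  k=6: m=7, d=1, a=14
d=1 and a=2a₀=14 at k=6, so the next step gives (m, d) = (7, 8) again — its k=1 value — and the period has length 6.

[7; 1, 1, 4, 1, 1, 14]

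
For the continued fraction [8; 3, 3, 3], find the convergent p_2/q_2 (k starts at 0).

Using pₖ = aₖpₖ₋₁ + pₖ₋₂, qₖ = aₖqₖ₋₁ + qₖ₋₂ (with p₋₁=1, p₋₂=0, q₋₁=0, q₋₂=1):
  k=0: a=8, p=8, q=1
  k=1: a=3, p=25, q=3
  k=2: a=3, p=83, q=10

83/10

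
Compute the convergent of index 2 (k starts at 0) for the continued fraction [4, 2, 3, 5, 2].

Using pₖ = aₖpₖ₋₁ + pₖ₋₂, qₖ = aₖqₖ₋₁ + qₖ₋₂ (with p₋₁=1, p₋₂=0, q₋₁=0, q₋₂=1):
  k=0: a=4, p=4, q=1
  k=1: a=2, p=9, q=2
  k=2: a=3, p=31, q=7

31/7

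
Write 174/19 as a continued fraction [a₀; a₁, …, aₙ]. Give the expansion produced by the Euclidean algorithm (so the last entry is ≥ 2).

174 = 9*19 + 3
19 = 6*3 + 1
3 = 3*1 + 0  (stop)
So 174/19 = [9; 6, 3].

[9; 6, 3]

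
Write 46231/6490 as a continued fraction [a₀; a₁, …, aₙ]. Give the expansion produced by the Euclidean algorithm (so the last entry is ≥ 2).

46231 = 7*6490 + 801
6490 = 8*801 + 82
801 = 9*82 + 63
82 = 1*63 + 19
63 = 3*19 + 6
19 = 3*6 + 1
6 = 6*1 + 0  (stop)
So 46231/6490 = [7; 8, 9, 1, 3, 3, 6].

[7; 8, 9, 1, 3, 3, 6]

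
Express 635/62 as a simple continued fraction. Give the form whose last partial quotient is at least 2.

[10; 4, 7, 2]

635 = 10×62 + 15
62 = 4×15 + 2
15 = 7×2 + 1
2 = 2×1 + 0  (stop)
So 635/62 = [10; 4, 7, 2].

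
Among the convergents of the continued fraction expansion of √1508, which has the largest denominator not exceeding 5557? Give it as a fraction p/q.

√1508 = [38; 1, 4, 1, 76, …] (period length 4).
Convergents:
  p_0/q_0 = 38/1
  p_1/q_1 = 39/1
  p_2/q_2 = 194/5
  p_3/q_3 = 233/6
  p_4/q_4 = 17902/461
  p_5/q_5 = 18135/467
  p_6/q_6 = 90442/2329
  p_7/q_7 = 108577/2796
  p_8/q_8 = 8342294/214825
q_7 = 2796 ≤ 5557 < 214825 = q_8, so the answer is 108577/2796.

108577/2796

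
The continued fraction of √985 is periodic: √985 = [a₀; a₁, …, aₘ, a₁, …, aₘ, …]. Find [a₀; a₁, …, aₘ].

a₀ = ⌊√985⌋ = 31.

[31; 2, 1, 1, 2, 62]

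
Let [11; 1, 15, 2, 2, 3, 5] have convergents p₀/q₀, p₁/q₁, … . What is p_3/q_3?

394/33

Using pₖ = aₖpₖ₋₁ + pₖ₋₂, qₖ = aₖqₖ₋₁ + qₖ₋₂ (with p₋₁=1, p₋₂=0, q₋₁=0, q₋₂=1):
  k=0: a=11, p=11, q=1
  k=1: a=1, p=12, q=1
  k=2: a=15, p=191, q=16
  k=3: a=2, p=394, q=33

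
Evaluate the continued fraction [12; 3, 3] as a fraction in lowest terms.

123/10

Fold from the inside: start with 3/1.
  3 + 1/3 = 10/3
  12 + 3/10 = 123/10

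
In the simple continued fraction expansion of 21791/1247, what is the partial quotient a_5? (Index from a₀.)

21791 = 17·1247 + 592   →  a_0 = 17
1247 = 2·592 + 63   →  a_1 = 2
592 = 9·63 + 25   →  a_2 = 9
63 = 2·25 + 13   →  a_3 = 2
25 = 1·13 + 12   →  a_4 = 1
13 = 1·12 + 1   →  a_5 = 1

1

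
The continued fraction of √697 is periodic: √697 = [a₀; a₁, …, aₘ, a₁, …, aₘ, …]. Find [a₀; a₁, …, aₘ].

a₀ = ⌊√697⌋ = 26.
With m₀=0, d₀=1 and mₖ₊₁ = dₖaₖ − mₖ, dₖ₊₁ = (n − mₖ₊₁²)/dₖ, aₖ₊₁ = ⌊(a₀+mₖ₊₁)/dₖ₊₁⌋:
  k=1: m=26, d=21, a=2
  k=2: m=16, d=21, a=2
  k=3: m=26, d=1, a=52
d=1 and a=2a₀=52 at k=3, so the next step gives (m, d) = (26, 21) again — its k=1 value — and the period has length 3.

[26; 2, 2, 52]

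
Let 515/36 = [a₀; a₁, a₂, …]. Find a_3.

1

515 = 14·36 + 11   →  a_0 = 14
36 = 3·11 + 3   →  a_1 = 3
11 = 3·3 + 2   →  a_2 = 3
3 = 1·2 + 1   →  a_3 = 1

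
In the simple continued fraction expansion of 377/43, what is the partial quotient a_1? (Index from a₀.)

377 = 8·43 + 33   →  a_0 = 8
43 = 1·33 + 10   →  a_1 = 1

1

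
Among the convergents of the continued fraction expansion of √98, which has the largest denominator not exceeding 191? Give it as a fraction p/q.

1871/189

√98 = [9; 1, 8, 1, 18, …] (period length 4).
Convergents:
  p_0/q_0 = 9/1
  p_1/q_1 = 10/1
  p_2/q_2 = 89/9
  p_3/q_3 = 99/10
  p_4/q_4 = 1871/189
  p_5/q_5 = 1970/199
q_4 = 189 ≤ 191 < 199 = q_5, so the answer is 1871/189.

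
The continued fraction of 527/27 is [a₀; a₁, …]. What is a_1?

1

527 = 19·27 + 14   →  a_0 = 19
27 = 1·14 + 13   →  a_1 = 1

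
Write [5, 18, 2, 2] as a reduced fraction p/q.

465/92

Fold from the inside: start with 2/1.
  2 + 1/2 = 5/2
  18 + 2/5 = 92/5
  5 + 5/92 = 465/92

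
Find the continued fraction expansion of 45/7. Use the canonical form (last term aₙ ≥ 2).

45 = 6×7 + 3
7 = 2×3 + 1
3 = 3×1 + 0  (stop)
So 45/7 = [6; 2, 3].

[6; 2, 3]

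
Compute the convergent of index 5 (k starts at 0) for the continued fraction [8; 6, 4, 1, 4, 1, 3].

Using pₖ = aₖpₖ₋₁ + pₖ₋₂, qₖ = aₖqₖ₋₁ + qₖ₋₂ (with p₋₁=1, p₋₂=0, q₋₁=0, q₋₂=1):
  k=0: a=8, p=8, q=1
  k=1: a=6, p=49, q=6
  k=2: a=4, p=204, q=25
  k=3: a=1, p=253, q=31
  k=4: a=4, p=1216, q=149
  k=5: a=1, p=1469, q=180

1469/180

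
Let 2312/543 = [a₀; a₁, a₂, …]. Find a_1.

2312 = 4·543 + 140   →  a_0 = 4
543 = 3·140 + 123   →  a_1 = 3

3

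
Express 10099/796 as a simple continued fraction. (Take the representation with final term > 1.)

10099 = 12×796 + 547
796 = 1×547 + 249
547 = 2×249 + 49
249 = 5×49 + 4
49 = 12×4 + 1
4 = 4×1 + 0  (stop)
So 10099/796 = [12; 1, 2, 5, 12, 4].

[12; 1, 2, 5, 12, 4]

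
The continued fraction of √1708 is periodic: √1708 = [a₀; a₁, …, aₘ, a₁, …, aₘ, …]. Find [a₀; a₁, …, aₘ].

a₀ = ⌊√1708⌋ = 41.
With m₀=0, d₀=1 and mₖ₊₁ = dₖaₖ − mₖ, dₖ₊₁ = (n − mₖ₊₁²)/dₖ, aₖ₊₁ = ⌊(a₀+mₖ₊₁)/dₖ₊₁⌋:
  k=1: m=41, d=27, a=3
  k=2: m=40, d=4, a=20
  k=3: m=40, d=27, a=3
  k=4: m=41, d=1, a=82
d=1 and a=2a₀=82 at k=4, so the next step gives (m, d) = (41, 27) again — its k=1 value — and the period has length 4.

[41; 3, 20, 3, 82]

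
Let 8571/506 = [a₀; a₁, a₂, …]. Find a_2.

8571 = 16·506 + 475   →  a_0 = 16
506 = 1·475 + 31   →  a_1 = 1
475 = 15·31 + 10   →  a_2 = 15

15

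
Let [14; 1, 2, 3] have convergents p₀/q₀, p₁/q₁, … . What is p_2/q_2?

Using pₖ = aₖpₖ₋₁ + pₖ₋₂, qₖ = aₖqₖ₋₁ + qₖ₋₂ (with p₋₁=1, p₋₂=0, q₋₁=0, q₋₂=1):
  k=0: a=14, p=14, q=1
  k=1: a=1, p=15, q=1
  k=2: a=2, p=44, q=3

44/3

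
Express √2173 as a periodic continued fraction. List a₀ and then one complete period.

a₀ = ⌊√2173⌋ = 46.

[46; 1, 1, 1, 1, 1, 1, 92]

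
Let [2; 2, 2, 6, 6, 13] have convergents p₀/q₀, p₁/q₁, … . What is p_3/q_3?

Using pₖ = aₖpₖ₋₁ + pₖ₋₂, qₖ = aₖqₖ₋₁ + qₖ₋₂ (with p₋₁=1, p₋₂=0, q₋₁=0, q₋₂=1):
  k=0: a=2, p=2, q=1
  k=1: a=2, p=5, q=2
  k=2: a=2, p=12, q=5
  k=3: a=6, p=77, q=32

77/32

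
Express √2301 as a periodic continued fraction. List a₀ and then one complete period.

[47; 1, 30, 1, 94]

a₀ = ⌊√2301⌋ = 47.
With m₀=0, d₀=1 and mₖ₊₁ = dₖaₖ − mₖ, dₖ₊₁ = (n − mₖ₊₁²)/dₖ, aₖ₊₁ = ⌊(a₀+mₖ₊₁)/dₖ₊₁⌋:
  k=1: m=47, d=92, a=1
  k=2: m=45, d=3, a=30
  k=3: m=45, d=92, a=1
  k=4: m=47, d=1, a=94
d=1 and a=2a₀=94 at k=4, so the next step gives (m, d) = (47, 92) again — its k=1 value — and the period has length 4.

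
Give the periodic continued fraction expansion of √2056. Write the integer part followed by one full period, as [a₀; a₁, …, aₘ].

a₀ = ⌊√2056⌋ = 45.
With m₀=0, d₀=1 and mₖ₊₁ = dₖaₖ − mₖ, dₖ₊₁ = (n − mₖ₊₁²)/dₖ, aₖ₊₁ = ⌊(a₀+mₖ₊₁)/dₖ₊₁⌋:
  k=1: m=45, d=31, a=2
  k=2: m=17, d=57, a=1
  k=3: m=40, d=8, a=10
  k=4: m=40, d=57, a=1
  k=5: m=17, d=31, a=2
  k=6: m=45, d=1, a=90
d=1 and a=2a₀=90 at k=6, so the next step gives (m, d) = (45, 31) again — its k=1 value — and the period has length 6.

[45; 2, 1, 10, 1, 2, 90]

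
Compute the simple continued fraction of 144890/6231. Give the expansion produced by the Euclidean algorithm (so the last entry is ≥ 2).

144890 = 23*6231 + 1577
6231 = 3*1577 + 1500
1577 = 1*1500 + 77
1500 = 19*77 + 37
77 = 2*37 + 3
37 = 12*3 + 1
3 = 3*1 + 0  (stop)
So 144890/6231 = [23; 3, 1, 19, 2, 12, 3].

[23; 3, 1, 19, 2, 12, 3]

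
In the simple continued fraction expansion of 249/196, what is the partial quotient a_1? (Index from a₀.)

249 = 1·196 + 53   →  a_0 = 1
196 = 3·53 + 37   →  a_1 = 3

3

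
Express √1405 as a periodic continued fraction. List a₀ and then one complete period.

a₀ = ⌊√1405⌋ = 37.
With m₀=0, d₀=1 and mₖ₊₁ = dₖaₖ − mₖ, dₖ₊₁ = (n − mₖ₊₁²)/dₖ, aₖ₊₁ = ⌊(a₀+mₖ₊₁)/dₖ₊₁⌋:
  k=1: m=37, d=36, a=2
  k=2: m=35, d=5, a=14
  k=3: m=35, d=36, a=2
  k=4: m=37, d=1, a=74
d=1 and a=2a₀=74 at k=4, so the next step gives (m, d) = (37, 36) again — its k=1 value — and the period has length 4.

[37; 2, 14, 2, 74]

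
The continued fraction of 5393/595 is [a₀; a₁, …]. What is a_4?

1

5393 = 9·595 + 38   →  a_0 = 9
595 = 15·38 + 25   →  a_1 = 15
38 = 1·25 + 13   →  a_2 = 1
25 = 1·13 + 12   →  a_3 = 1
13 = 1·12 + 1   →  a_4 = 1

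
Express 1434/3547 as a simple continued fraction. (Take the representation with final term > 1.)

[0; 2, 2, 8, 1, 14, 5]

1434 = 0·3547 + 1434
3547 = 2·1434 + 679
1434 = 2·679 + 76
679 = 8·76 + 71
76 = 1·71 + 5
71 = 14·5 + 1
5 = 5·1 + 0  (stop)
So 1434/3547 = [0; 2, 2, 8, 1, 14, 5].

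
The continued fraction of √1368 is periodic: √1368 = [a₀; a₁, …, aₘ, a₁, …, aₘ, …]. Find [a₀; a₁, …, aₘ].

[36; 1, 72]

a₀ = ⌊√1368⌋ = 36.
With m₀=0, d₀=1 and mₖ₊₁ = dₖaₖ − mₖ, dₖ₊₁ = (n − mₖ₊₁²)/dₖ, aₖ₊₁ = ⌊(a₀+mₖ₊₁)/dₖ₊₁⌋:
  k=1: m=36, d=72, a=1
  k=2: m=36, d=1, a=72
d=1 and a=2a₀=72 at k=2, so the next step gives (m, d) = (36, 72) again — its k=1 value — and the period has length 2.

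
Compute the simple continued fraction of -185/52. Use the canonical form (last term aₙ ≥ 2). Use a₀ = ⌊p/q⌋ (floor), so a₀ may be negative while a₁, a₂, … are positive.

-185 = -4*52 + 23
52 = 2*23 + 6
23 = 3*6 + 5
6 = 1*5 + 1
5 = 5*1 + 0  (stop)
So -185/52 = [-4; 2, 3, 1, 5].

[-4; 2, 3, 1, 5]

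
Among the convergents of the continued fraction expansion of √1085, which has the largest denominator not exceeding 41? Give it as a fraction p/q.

√1085 = [32; 1, 15, 2, 15, 1, 64, …] (period length 6).
Convergents:
  p_0/q_0 = 32/1
  p_1/q_1 = 33/1
  p_2/q_2 = 527/16
  p_3/q_3 = 1087/33
  p_4/q_4 = 16832/511
q_3 = 33 ≤ 41 < 511 = q_4, so the answer is 1087/33.

1087/33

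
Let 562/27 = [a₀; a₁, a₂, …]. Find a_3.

2

562 = 20·27 + 22   →  a_0 = 20
27 = 1·22 + 5   →  a_1 = 1
22 = 4·5 + 2   →  a_2 = 4
5 = 2·2 + 1   →  a_3 = 2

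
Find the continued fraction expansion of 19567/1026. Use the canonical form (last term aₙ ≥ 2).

[19; 14, 18, 4]

19567 = 19×1026 + 73
1026 = 14×73 + 4
73 = 18×4 + 1
4 = 4×1 + 0  (stop)
So 19567/1026 = [19; 14, 18, 4].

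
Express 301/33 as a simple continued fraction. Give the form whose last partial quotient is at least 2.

301 = 9×33 + 4
33 = 8×4 + 1
4 = 4×1 + 0  (stop)
So 301/33 = [9; 8, 4].

[9; 8, 4]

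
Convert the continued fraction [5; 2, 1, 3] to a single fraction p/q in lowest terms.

59/11

Using pₖ = aₖpₖ₋₁ + pₖ₋₂ and qₖ = aₖqₖ₋₁ + qₖ₋₂:
  k=0: a=5, p=5, q=1
  k=1: a=2, p=11, q=2
  k=2: a=1, p=16, q=3
  k=3: a=3, p=59, q=11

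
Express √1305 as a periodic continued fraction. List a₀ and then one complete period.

a₀ = ⌊√1305⌋ = 36.
With m₀=0, d₀=1 and mₖ₊₁ = dₖaₖ − mₖ, dₖ₊₁ = (n − mₖ₊₁²)/dₖ, aₖ₊₁ = ⌊(a₀+mₖ₊₁)/dₖ₊₁⌋:
  k=1: m=36, d=9, a=8
  k=2: m=36, d=1, a=72
d=1 and a=2a₀=72 at k=2, so the next step gives (m, d) = (36, 9) again — its k=1 value — and the period has length 2.

[36; 8, 72]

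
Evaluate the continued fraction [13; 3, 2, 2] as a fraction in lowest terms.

Using pₖ = aₖpₖ₋₁ + pₖ₋₂ and qₖ = aₖqₖ₋₁ + qₖ₋₂:
  k=0: a=13, p=13, q=1
  k=1: a=3, p=40, q=3
  k=2: a=2, p=93, q=7
  k=3: a=2, p=226, q=17

226/17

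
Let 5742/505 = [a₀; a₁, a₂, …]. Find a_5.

5742 = 11·505 + 187   →  a_0 = 11
505 = 2·187 + 131   →  a_1 = 2
187 = 1·131 + 56   →  a_2 = 1
131 = 2·56 + 19   →  a_3 = 2
56 = 2·19 + 18   →  a_4 = 2
19 = 1·18 + 1   →  a_5 = 1

1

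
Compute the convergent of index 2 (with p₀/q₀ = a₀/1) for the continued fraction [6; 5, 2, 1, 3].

68/11

Using pₖ = aₖpₖ₋₁ + pₖ₋₂, qₖ = aₖqₖ₋₁ + qₖ₋₂ (with p₋₁=1, p₋₂=0, q₋₁=0, q₋₂=1):
  k=0: a=6, p=6, q=1
  k=1: a=5, p=31, q=5
  k=2: a=2, p=68, q=11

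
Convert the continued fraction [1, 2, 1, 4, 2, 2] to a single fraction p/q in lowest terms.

Using pₖ = aₖpₖ₋₁ + pₖ₋₂ and qₖ = aₖqₖ₋₁ + qₖ₋₂:
  k=0: a=1, p=1, q=1
  k=1: a=2, p=3, q=2
  k=2: a=1, p=4, q=3
  k=3: a=4, p=19, q=14
  k=4: a=2, p=42, q=31
  k=5: a=2, p=103, q=76

103/76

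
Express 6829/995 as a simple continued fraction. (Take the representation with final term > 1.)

6829 = 6·995 + 859
995 = 1·859 + 136
859 = 6·136 + 43
136 = 3·43 + 7
43 = 6·7 + 1
7 = 7·1 + 0  (stop)
So 6829/995 = [6; 1, 6, 3, 6, 7].

[6; 1, 6, 3, 6, 7]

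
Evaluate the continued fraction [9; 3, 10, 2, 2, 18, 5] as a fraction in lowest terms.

139621/14976

Fold from the inside: start with 5/1.
  18 + 1/5 = 91/5
  2 + 5/91 = 187/91
  2 + 91/187 = 465/187
  10 + 187/465 = 4837/465
  3 + 465/4837 = 14976/4837
  9 + 4837/14976 = 139621/14976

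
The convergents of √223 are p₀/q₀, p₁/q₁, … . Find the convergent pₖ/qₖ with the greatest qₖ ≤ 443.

√223 = [14; 1, 13, 1, 28, …] (period length 4).
Convergents:
  p_0/q_0 = 14/1
  p_1/q_1 = 15/1
  p_2/q_2 = 209/14
  p_3/q_3 = 224/15
  p_4/q_4 = 6481/434
  p_5/q_5 = 6705/449
q_4 = 434 ≤ 443 < 449 = q_5, so the answer is 6481/434.

6481/434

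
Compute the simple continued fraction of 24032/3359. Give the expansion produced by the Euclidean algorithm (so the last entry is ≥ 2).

24032 = 7·3359 + 519
3359 = 6·519 + 245
519 = 2·245 + 29
245 = 8·29 + 13
29 = 2·13 + 3
13 = 4·3 + 1
3 = 3·1 + 0  (stop)
So 24032/3359 = [7; 6, 2, 8, 2, 4, 3].

[7; 6, 2, 8, 2, 4, 3]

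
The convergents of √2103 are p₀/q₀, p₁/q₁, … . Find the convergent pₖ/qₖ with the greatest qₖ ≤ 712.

√2103 = [45; 1, 6, 15, 6, 1, 90, …] (period length 6).
Convergents:
  p_0/q_0 = 45/1
  p_1/q_1 = 46/1
  p_2/q_2 = 321/7
  p_3/q_3 = 4861/106
  p_4/q_4 = 29487/643
  p_5/q_5 = 34348/749
q_4 = 643 ≤ 712 < 749 = q_5, so the answer is 29487/643.

29487/643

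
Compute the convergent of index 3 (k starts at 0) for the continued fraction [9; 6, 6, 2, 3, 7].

733/80

Using pₖ = aₖpₖ₋₁ + pₖ₋₂, qₖ = aₖqₖ₋₁ + qₖ₋₂ (with p₋₁=1, p₋₂=0, q₋₁=0, q₋₂=1):
  k=0: a=9, p=9, q=1
  k=1: a=6, p=55, q=6
  k=2: a=6, p=339, q=37
  k=3: a=2, p=733, q=80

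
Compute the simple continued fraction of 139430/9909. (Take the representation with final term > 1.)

[14; 14, 13, 3, 1, 1, 7]

139430 = 14×9909 + 704
9909 = 14×704 + 53
704 = 13×53 + 15
53 = 3×15 + 8
15 = 1×8 + 7
8 = 1×7 + 1
7 = 7×1 + 0  (stop)
So 139430/9909 = [14; 14, 13, 3, 1, 1, 7].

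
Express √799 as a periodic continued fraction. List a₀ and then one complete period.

a₀ = ⌊√799⌋ = 28.
With m₀=0, d₀=1 and mₖ₊₁ = dₖaₖ − mₖ, dₖ₊₁ = (n − mₖ₊₁²)/dₖ, aₖ₊₁ = ⌊(a₀+mₖ₊₁)/dₖ₊₁⌋:
  k=1: m=28, d=15, a=3
  k=2: m=17, d=34, a=1
  k=3: m=17, d=15, a=3
  k=4: m=28, d=1, a=56
d=1 and a=2a₀=56 at k=4, so the next step gives (m, d) = (28, 15) again — its k=1 value — and the period has length 4.

[28; 3, 1, 3, 56]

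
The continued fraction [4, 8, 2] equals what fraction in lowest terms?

70/17

Fold from the inside: start with 2/1.
  8 + 1/2 = 17/2
  4 + 2/17 = 70/17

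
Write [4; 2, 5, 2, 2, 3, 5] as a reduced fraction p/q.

4743/1064

Fold from the inside: start with 5/1.
  3 + 1/5 = 16/5
  2 + 5/16 = 37/16
  2 + 16/37 = 90/37
  5 + 37/90 = 487/90
  2 + 90/487 = 1064/487
  4 + 487/1064 = 4743/1064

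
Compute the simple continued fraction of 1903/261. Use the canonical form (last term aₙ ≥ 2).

[7; 3, 2, 3, 3, 3]

1903 = 7·261 + 76
261 = 3·76 + 33
76 = 2·33 + 10
33 = 3·10 + 3
10 = 3·3 + 1
3 = 3·1 + 0  (stop)
So 1903/261 = [7; 3, 2, 3, 3, 3].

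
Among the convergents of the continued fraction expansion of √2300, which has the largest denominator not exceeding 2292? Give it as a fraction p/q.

√2300 = [47; 1, 22, 1, 94, …] (period length 4).
Convergents:
  p_0/q_0 = 47/1
  p_1/q_1 = 48/1
  p_2/q_2 = 1103/23
  p_3/q_3 = 1151/24
  p_4/q_4 = 109297/2279
  p_5/q_5 = 110448/2303
q_4 = 2279 ≤ 2292 < 2303 = q_5, so the answer is 109297/2279.

109297/2279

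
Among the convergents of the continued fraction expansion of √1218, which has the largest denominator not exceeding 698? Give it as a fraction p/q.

√1218 = [34; 1, 8, 1, 68, …] (period length 4).
Convergents:
  p_0/q_0 = 34/1
  p_1/q_1 = 35/1
  p_2/q_2 = 314/9
  p_3/q_3 = 349/10
  p_4/q_4 = 24046/689
  p_5/q_5 = 24395/699
q_4 = 689 ≤ 698 < 699 = q_5, so the answer is 24046/689.

24046/689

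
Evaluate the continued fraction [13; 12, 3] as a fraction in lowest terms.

484/37

Using pₖ = aₖpₖ₋₁ + pₖ₋₂ and qₖ = aₖqₖ₋₁ + qₖ₋₂:
  k=0: a=13, p=13, q=1
  k=1: a=12, p=157, q=12
  k=2: a=3, p=484, q=37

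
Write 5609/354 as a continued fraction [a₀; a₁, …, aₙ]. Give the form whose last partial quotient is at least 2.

[15; 1, 5, 2, 3, 2, 3]

5609 = 15×354 + 299
354 = 1×299 + 55
299 = 5×55 + 24
55 = 2×24 + 7
24 = 3×7 + 3
7 = 2×3 + 1
3 = 3×1 + 0  (stop)
So 5609/354 = [15; 1, 5, 2, 3, 2, 3].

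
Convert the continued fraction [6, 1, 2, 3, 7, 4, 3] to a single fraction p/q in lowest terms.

Fold from the inside: start with 3/1.
  4 + 1/3 = 13/3
  7 + 3/13 = 94/13
  3 + 13/94 = 295/94
  2 + 94/295 = 684/295
  1 + 295/684 = 979/684
  6 + 684/979 = 6558/979

6558/979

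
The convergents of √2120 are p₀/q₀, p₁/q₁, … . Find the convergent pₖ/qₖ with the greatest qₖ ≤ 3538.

97474/2117

√2120 = [46; 23, 92, …] (period length 2).
Convergents:
  p_0/q_0 = 46/1
  p_1/q_1 = 1059/23
  p_2/q_2 = 97474/2117
  p_3/q_3 = 2242961/48714
q_2 = 2117 ≤ 3538 < 48714 = q_3, so the answer is 97474/2117.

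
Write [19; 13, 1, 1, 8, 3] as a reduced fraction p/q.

Fold from the inside: start with 3/1.
  8 + 1/3 = 25/3
  1 + 3/25 = 28/25
  1 + 25/28 = 53/28
  13 + 28/53 = 717/53
  19 + 53/717 = 13676/717

13676/717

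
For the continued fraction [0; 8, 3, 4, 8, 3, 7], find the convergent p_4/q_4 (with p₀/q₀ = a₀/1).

107/889

Using pₖ = aₖpₖ₋₁ + pₖ₋₂, qₖ = aₖqₖ₋₁ + qₖ₋₂ (with p₋₁=1, p₋₂=0, q₋₁=0, q₋₂=1):
  k=0: a=0, p=0, q=1
  k=1: a=8, p=1, q=8
  k=2: a=3, p=3, q=25
  k=3: a=4, p=13, q=108
  k=4: a=8, p=107, q=889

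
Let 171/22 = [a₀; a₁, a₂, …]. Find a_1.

1

171 = 7·22 + 17   →  a_0 = 7
22 = 1·17 + 5   →  a_1 = 1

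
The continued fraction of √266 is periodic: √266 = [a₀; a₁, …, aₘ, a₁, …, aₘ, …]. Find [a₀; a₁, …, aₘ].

a₀ = ⌊√266⌋ = 16.
With m₀=0, d₀=1 and mₖ₊₁ = dₖaₖ − mₖ, dₖ₊₁ = (n − mₖ₊₁²)/dₖ, aₖ₊₁ = ⌊(a₀+mₖ₊₁)/dₖ₊₁⌋:
  k=1: m=16, d=10, a=3
  k=2: m=14, d=7, a=4
  k=3: m=14, d=10, a=3
  k=4: m=16, d=1, a=32
d=1 and a=2a₀=32 at k=4, so the next step gives (m, d) = (16, 10) again — its k=1 value — and the period has length 4.

[16; 3, 4, 3, 32]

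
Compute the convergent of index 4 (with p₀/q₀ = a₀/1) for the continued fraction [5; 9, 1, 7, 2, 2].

Using pₖ = aₖpₖ₋₁ + pₖ₋₂, qₖ = aₖqₖ₋₁ + qₖ₋₂ (with p₋₁=1, p₋₂=0, q₋₁=0, q₋₂=1):
  k=0: a=5, p=5, q=1
  k=1: a=9, p=46, q=9
  k=2: a=1, p=51, q=10
  k=3: a=7, p=403, q=79
  k=4: a=2, p=857, q=168

857/168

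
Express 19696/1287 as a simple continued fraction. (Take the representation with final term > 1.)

19696 = 15×1287 + 391
1287 = 3×391 + 114
391 = 3×114 + 49
114 = 2×49 + 16
49 = 3×16 + 1
16 = 16×1 + 0  (stop)
So 19696/1287 = [15; 3, 3, 2, 3, 16].

[15; 3, 3, 2, 3, 16]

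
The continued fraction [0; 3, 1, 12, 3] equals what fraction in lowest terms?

40/157

Using pₖ = aₖpₖ₋₁ + pₖ₋₂ and qₖ = aₖqₖ₋₁ + qₖ₋₂:
  k=0: a=0, p=0, q=1
  k=1: a=3, p=1, q=3
  k=2: a=1, p=1, q=4
  k=3: a=12, p=13, q=51
  k=4: a=3, p=40, q=157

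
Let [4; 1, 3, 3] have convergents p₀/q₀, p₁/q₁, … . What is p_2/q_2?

Using pₖ = aₖpₖ₋₁ + pₖ₋₂, qₖ = aₖqₖ₋₁ + qₖ₋₂ (with p₋₁=1, p₋₂=0, q₋₁=0, q₋₂=1):
  k=0: a=4, p=4, q=1
  k=1: a=1, p=5, q=1
  k=2: a=3, p=19, q=4

19/4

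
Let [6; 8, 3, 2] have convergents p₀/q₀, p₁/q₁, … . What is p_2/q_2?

153/25

Using pₖ = aₖpₖ₋₁ + pₖ₋₂, qₖ = aₖqₖ₋₁ + qₖ₋₂ (with p₋₁=1, p₋₂=0, q₋₁=0, q₋₂=1):
  k=0: a=6, p=6, q=1
  k=1: a=8, p=49, q=8
  k=2: a=3, p=153, q=25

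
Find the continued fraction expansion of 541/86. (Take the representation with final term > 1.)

541 = 6·86 + 25
86 = 3·25 + 11
25 = 2·11 + 3
11 = 3·3 + 2
3 = 1·2 + 1
2 = 2·1 + 0  (stop)
So 541/86 = [6; 3, 2, 3, 1, 2].

[6; 3, 2, 3, 1, 2]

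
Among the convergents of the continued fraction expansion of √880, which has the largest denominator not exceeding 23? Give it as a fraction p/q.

89/3

√880 = [29; 1, 1, 1, 58, …] (period length 4).
Convergents:
  p_0/q_0 = 29/1
  p_1/q_1 = 30/1
  p_2/q_2 = 59/2
  p_3/q_3 = 89/3
  p_4/q_4 = 5221/176
q_3 = 3 ≤ 23 < 176 = q_4, so the answer is 89/3.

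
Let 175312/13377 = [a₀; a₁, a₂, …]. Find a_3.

175312 = 13·13377 + 1411   →  a_0 = 13
13377 = 9·1411 + 678   →  a_1 = 9
1411 = 2·678 + 55   →  a_2 = 2
678 = 12·55 + 18   →  a_3 = 12

12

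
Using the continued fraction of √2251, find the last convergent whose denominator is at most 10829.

√2251 = [47; 2, 4, 47, 4, 2, 94, …] (period length 6).
Convergents:
  p_0/q_0 = 47/1
  p_1/q_1 = 95/2
  p_2/q_2 = 427/9
  p_3/q_3 = 20164/425
  p_4/q_4 = 81083/1709
  p_5/q_5 = 182330/3843
  p_6/q_6 = 17220103/362951
q_5 = 3843 ≤ 10829 < 362951 = q_6, so the answer is 182330/3843.

182330/3843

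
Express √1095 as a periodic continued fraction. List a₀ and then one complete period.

[33; 11, 66]

a₀ = ⌊√1095⌋ = 33.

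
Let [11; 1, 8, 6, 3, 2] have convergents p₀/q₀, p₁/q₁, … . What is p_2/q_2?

107/9

Using pₖ = aₖpₖ₋₁ + pₖ₋₂, qₖ = aₖqₖ₋₁ + qₖ₋₂ (with p₋₁=1, p₋₂=0, q₋₁=0, q₋₂=1):
  k=0: a=11, p=11, q=1
  k=1: a=1, p=12, q=1
  k=2: a=8, p=107, q=9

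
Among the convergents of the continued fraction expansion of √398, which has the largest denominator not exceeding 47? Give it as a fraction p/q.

399/20

√398 = [19; 1, 18, 1, 38, …] (period length 4).
Convergents:
  p_0/q_0 = 19/1
  p_1/q_1 = 20/1
  p_2/q_2 = 379/19
  p_3/q_3 = 399/20
  p_4/q_4 = 15541/779
q_3 = 20 ≤ 47 < 779 = q_4, so the answer is 399/20.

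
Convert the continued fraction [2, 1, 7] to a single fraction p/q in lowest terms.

Fold from the inside: start with 7/1.
  1 + 1/7 = 8/7
  2 + 7/8 = 23/8

23/8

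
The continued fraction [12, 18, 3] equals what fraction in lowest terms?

Fold from the inside: start with 3/1.
  18 + 1/3 = 55/3
  12 + 3/55 = 663/55

663/55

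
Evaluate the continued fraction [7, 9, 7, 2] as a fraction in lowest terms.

974/137

Using pₖ = aₖpₖ₋₁ + pₖ₋₂ and qₖ = aₖqₖ₋₁ + qₖ₋₂:
  k=0: a=7, p=7, q=1
  k=1: a=9, p=64, q=9
  k=2: a=7, p=455, q=64
  k=3: a=2, p=974, q=137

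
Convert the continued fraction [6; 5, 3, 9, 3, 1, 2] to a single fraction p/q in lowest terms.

Fold from the inside: start with 2/1.
  1 + 1/2 = 3/2
  3 + 2/3 = 11/3
  9 + 3/11 = 102/11
  3 + 11/102 = 317/102
  5 + 102/317 = 1687/317
  6 + 317/1687 = 10439/1687

10439/1687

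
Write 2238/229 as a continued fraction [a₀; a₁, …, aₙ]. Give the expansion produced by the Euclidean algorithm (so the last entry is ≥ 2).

2238 = 9*229 + 177
229 = 1*177 + 52
177 = 3*52 + 21
52 = 2*21 + 10
21 = 2*10 + 1
10 = 10*1 + 0  (stop)
So 2238/229 = [9; 1, 3, 2, 2, 10].

[9; 1, 3, 2, 2, 10]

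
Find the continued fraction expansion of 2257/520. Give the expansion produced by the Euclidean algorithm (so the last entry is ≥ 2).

2257 = 4*520 + 177
520 = 2*177 + 166
177 = 1*166 + 11
166 = 15*11 + 1
11 = 11*1 + 0  (stop)
So 2257/520 = [4; 2, 1, 15, 11].

[4; 2, 1, 15, 11]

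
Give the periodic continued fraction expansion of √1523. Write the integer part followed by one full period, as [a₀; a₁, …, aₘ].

[39; 39, 78]

a₀ = ⌊√1523⌋ = 39.
With m₀=0, d₀=1 and mₖ₊₁ = dₖaₖ − mₖ, dₖ₊₁ = (n − mₖ₊₁²)/dₖ, aₖ₊₁ = ⌊(a₀+mₖ₊₁)/dₖ₊₁⌋:
  k=1: m=39, d=2, a=39
  k=2: m=39, d=1, a=78
d=1 and a=2a₀=78 at k=2, so the next step gives (m, d) = (39, 2) again — its k=1 value — and the period has length 2.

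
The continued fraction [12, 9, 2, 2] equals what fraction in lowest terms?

569/47

Using pₖ = aₖpₖ₋₁ + pₖ₋₂ and qₖ = aₖqₖ₋₁ + qₖ₋₂:
  k=0: a=12, p=12, q=1
  k=1: a=9, p=109, q=9
  k=2: a=2, p=230, q=19
  k=3: a=2, p=569, q=47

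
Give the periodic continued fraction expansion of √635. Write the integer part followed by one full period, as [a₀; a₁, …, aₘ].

a₀ = ⌊√635⌋ = 25.

[25; 5, 50]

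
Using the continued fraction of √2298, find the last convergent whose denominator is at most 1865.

73584/1535

√2298 = [47; 1, 14, 1, 94, …] (period length 4).
Convergents:
  p_0/q_0 = 47/1
  p_1/q_1 = 48/1
  p_2/q_2 = 719/15
  p_3/q_3 = 767/16
  p_4/q_4 = 72817/1519
  p_5/q_5 = 73584/1535
  p_6/q_6 = 1102993/23009
q_5 = 1535 ≤ 1865 < 23009 = q_6, so the answer is 73584/1535.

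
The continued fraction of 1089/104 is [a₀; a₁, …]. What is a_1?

2

1089 = 10·104 + 49   →  a_0 = 10
104 = 2·49 + 6   →  a_1 = 2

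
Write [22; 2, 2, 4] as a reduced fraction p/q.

Using pₖ = aₖpₖ₋₁ + pₖ₋₂ and qₖ = aₖqₖ₋₁ + qₖ₋₂:
  k=0: a=22, p=22, q=1
  k=1: a=2, p=45, q=2
  k=2: a=2, p=112, q=5
  k=3: a=4, p=493, q=22

493/22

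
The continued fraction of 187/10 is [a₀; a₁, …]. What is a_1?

187 = 18·10 + 7   →  a_0 = 18
10 = 1·7 + 3   →  a_1 = 1

1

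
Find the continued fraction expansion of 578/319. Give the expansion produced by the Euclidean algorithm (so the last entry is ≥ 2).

[1; 1, 4, 3, 6, 3]

578 = 1×319 + 259
319 = 1×259 + 60
259 = 4×60 + 19
60 = 3×19 + 3
19 = 6×3 + 1
3 = 3×1 + 0  (stop)
So 578/319 = [1; 1, 4, 3, 6, 3].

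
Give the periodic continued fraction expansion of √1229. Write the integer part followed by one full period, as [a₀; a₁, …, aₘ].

[35; 17, 1, 1, 17, 70]

a₀ = ⌊√1229⌋ = 35.
With m₀=0, d₀=1 and mₖ₊₁ = dₖaₖ − mₖ, dₖ₊₁ = (n − mₖ₊₁²)/dₖ, aₖ₊₁ = ⌊(a₀+mₖ₊₁)/dₖ₊₁⌋:
  k=1: m=35, d=4, a=17
  k=2: m=33, d=35, a=1
  k=3: m=2, d=35, a=1
  k=4: m=33, d=4, a=17
  k=5: m=35, d=1, a=70
d=1 and a=2a₀=70 at k=5, so the next step gives (m, d) = (35, 4) again — its k=1 value — and the period has length 5.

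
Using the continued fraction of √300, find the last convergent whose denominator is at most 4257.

√300 = [17; 3, 8, 3, 34, …] (period length 4).
Convergents:
  p_0/q_0 = 17/1
  p_1/q_1 = 52/3
  p_2/q_2 = 433/25
  p_3/q_3 = 1351/78
  p_4/q_4 = 46367/2677
  p_5/q_5 = 140452/8109
q_4 = 2677 ≤ 4257 < 8109 = q_5, so the answer is 46367/2677.

46367/2677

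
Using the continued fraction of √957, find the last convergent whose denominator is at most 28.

464/15

√957 = [30; 1, 14, 2, 14, 1, 60, …] (period length 6).
Convergents:
  p_0/q_0 = 30/1
  p_1/q_1 = 31/1
  p_2/q_2 = 464/15
  p_3/q_3 = 959/31
q_2 = 15 ≤ 28 < 31 = q_3, so the answer is 464/15.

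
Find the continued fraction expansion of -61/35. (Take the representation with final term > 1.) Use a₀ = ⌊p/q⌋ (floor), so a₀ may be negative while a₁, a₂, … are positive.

[-2; 3, 1, 8]

-61 = -2·35 + 9
35 = 3·9 + 8
9 = 1·8 + 1
8 = 8·1 + 0  (stop)
So -61/35 = [-2; 3, 1, 8].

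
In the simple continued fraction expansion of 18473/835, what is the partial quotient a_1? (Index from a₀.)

18473 = 22·835 + 103   →  a_0 = 22
835 = 8·103 + 11   →  a_1 = 8

8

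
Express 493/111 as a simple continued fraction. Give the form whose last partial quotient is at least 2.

[4; 2, 3, 1, 3, 3]

493 = 4·111 + 49
111 = 2·49 + 13
49 = 3·13 + 10
13 = 1·10 + 3
10 = 3·3 + 1
3 = 3·1 + 0  (stop)
So 493/111 = [4; 2, 3, 1, 3, 3].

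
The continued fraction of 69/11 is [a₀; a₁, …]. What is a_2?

1

69 = 6·11 + 3   →  a_0 = 6
11 = 3·3 + 2   →  a_1 = 3
3 = 1·2 + 1   →  a_2 = 1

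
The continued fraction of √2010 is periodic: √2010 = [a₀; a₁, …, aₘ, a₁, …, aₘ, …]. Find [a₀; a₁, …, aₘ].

a₀ = ⌊√2010⌋ = 44.
With m₀=0, d₀=1 and mₖ₊₁ = dₖaₖ − mₖ, dₖ₊₁ = (n − mₖ₊₁²)/dₖ, aₖ₊₁ = ⌊(a₀+mₖ₊₁)/dₖ₊₁⌋:
  k=1: m=44, d=74, a=1
  k=2: m=30, d=15, a=4
  k=3: m=30, d=74, a=1
  k=4: m=44, d=1, a=88
d=1 and a=2a₀=88 at k=4, so the next step gives (m, d) = (44, 74) again — its k=1 value — and the period has length 4.

[44; 1, 4, 1, 88]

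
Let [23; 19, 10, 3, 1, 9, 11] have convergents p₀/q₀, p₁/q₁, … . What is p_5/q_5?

Using pₖ = aₖpₖ₋₁ + pₖ₋₂, qₖ = aₖqₖ₋₁ + qₖ₋₂ (with p₋₁=1, p₋₂=0, q₋₁=0, q₋₂=1):
  k=0: a=23, p=23, q=1
  k=1: a=19, p=438, q=19
  k=2: a=10, p=4403, q=191
  k=3: a=3, p=13647, q=592
  k=4: a=1, p=18050, q=783
  k=5: a=9, p=176097, q=7639

176097/7639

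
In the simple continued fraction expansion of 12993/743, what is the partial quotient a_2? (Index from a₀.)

19

12993 = 17·743 + 362   →  a_0 = 17
743 = 2·362 + 19   →  a_1 = 2
362 = 19·19 + 1   →  a_2 = 19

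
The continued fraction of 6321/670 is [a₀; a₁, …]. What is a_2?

6321 = 9·670 + 291   →  a_0 = 9
670 = 2·291 + 88   →  a_1 = 2
291 = 3·88 + 27   →  a_2 = 3

3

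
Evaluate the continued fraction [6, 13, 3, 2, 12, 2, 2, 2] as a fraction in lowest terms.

87101/14337

Fold from the inside: start with 2/1.
  2 + 1/2 = 5/2
  2 + 2/5 = 12/5
  12 + 5/12 = 149/12
  2 + 12/149 = 310/149
  3 + 149/310 = 1079/310
  13 + 310/1079 = 14337/1079
  6 + 1079/14337 = 87101/14337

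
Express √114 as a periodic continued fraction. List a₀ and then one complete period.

[10; 1, 2, 10, 2, 1, 20]

a₀ = ⌊√114⌋ = 10.
With m₀=0, d₀=1 and mₖ₊₁ = dₖaₖ − mₖ, dₖ₊₁ = (n − mₖ₊₁²)/dₖ, aₖ₊₁ = ⌊(a₀+mₖ₊₁)/dₖ₊₁⌋:
  k=1: m=10, d=14, a=1
  k=2: m=4, d=7, a=2
  k=3: m=10, d=2, a=10
  k=4: m=10, d=7, a=2
  k=5: m=4, d=14, a=1
  k=6: m=10, d=1, a=20
d=1 and a=2a₀=20 at k=6, so the next step gives (m, d) = (10, 14) again — its k=1 value — and the period has length 6.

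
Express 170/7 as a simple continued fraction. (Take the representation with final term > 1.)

[24; 3, 2]

170 = 24×7 + 2
7 = 3×2 + 1
2 = 2×1 + 0  (stop)
So 170/7 = [24; 3, 2].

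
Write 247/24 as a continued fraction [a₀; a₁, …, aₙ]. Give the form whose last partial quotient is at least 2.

247 = 10*24 + 7
24 = 3*7 + 3
7 = 2*3 + 1
3 = 3*1 + 0  (stop)
So 247/24 = [10; 3, 2, 3].

[10; 3, 2, 3]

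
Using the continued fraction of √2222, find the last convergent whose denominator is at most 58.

√2222 = [47; 7, 4, 7, 94, …] (period length 4).
Convergents:
  p_0/q_0 = 47/1
  p_1/q_1 = 330/7
  p_2/q_2 = 1367/29
  p_3/q_3 = 9899/210
q_2 = 29 ≤ 58 < 210 = q_3, so the answer is 1367/29.

1367/29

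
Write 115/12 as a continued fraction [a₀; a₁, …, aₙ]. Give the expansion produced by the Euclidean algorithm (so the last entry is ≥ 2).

[9; 1, 1, 2, 2]

115 = 9·12 + 7
12 = 1·7 + 5
7 = 1·5 + 2
5 = 2·2 + 1
2 = 2·1 + 0  (stop)
So 115/12 = [9; 1, 1, 2, 2].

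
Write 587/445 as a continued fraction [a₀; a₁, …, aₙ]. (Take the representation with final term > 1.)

[1; 3, 7, 2, 9]

587 = 1·445 + 142
445 = 3·142 + 19
142 = 7·19 + 9
19 = 2·9 + 1
9 = 9·1 + 0  (stop)
So 587/445 = [1; 3, 7, 2, 9].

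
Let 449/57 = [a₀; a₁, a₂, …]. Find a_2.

7

449 = 7·57 + 50   →  a_0 = 7
57 = 1·50 + 7   →  a_1 = 1
50 = 7·7 + 1   →  a_2 = 7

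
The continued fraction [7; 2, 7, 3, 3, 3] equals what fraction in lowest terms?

Using pₖ = aₖpₖ₋₁ + pₖ₋₂ and qₖ = aₖqₖ₋₁ + qₖ₋₂:
  k=0: a=7, p=7, q=1
  k=1: a=2, p=15, q=2
  k=2: a=7, p=112, q=15
  k=3: a=3, p=351, q=47
  k=4: a=3, p=1165, q=156
  k=5: a=3, p=3846, q=515

3846/515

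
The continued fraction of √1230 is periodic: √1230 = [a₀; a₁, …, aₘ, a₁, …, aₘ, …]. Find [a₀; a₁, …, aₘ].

a₀ = ⌊√1230⌋ = 35.
With m₀=0, d₀=1 and mₖ₊₁ = dₖaₖ − mₖ, dₖ₊₁ = (n − mₖ₊₁²)/dₖ, aₖ₊₁ = ⌊(a₀+mₖ₊₁)/dₖ₊₁⌋:
  k=1: m=35, d=5, a=14
  k=2: m=35, d=1, a=70
d=1 and a=2a₀=70 at k=2, so the next step gives (m, d) = (35, 5) again — its k=1 value — and the period has length 2.

[35; 14, 70]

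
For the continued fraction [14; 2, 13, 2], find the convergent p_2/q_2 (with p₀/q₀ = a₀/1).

Using pₖ = aₖpₖ₋₁ + pₖ₋₂, qₖ = aₖqₖ₋₁ + qₖ₋₂ (with p₋₁=1, p₋₂=0, q₋₁=0, q₋₂=1):
  k=0: a=14, p=14, q=1
  k=1: a=2, p=29, q=2
  k=2: a=13, p=391, q=27

391/27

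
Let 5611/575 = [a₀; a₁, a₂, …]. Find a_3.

5611 = 9·575 + 436   →  a_0 = 9
575 = 1·436 + 139   →  a_1 = 1
436 = 3·139 + 19   →  a_2 = 3
139 = 7·19 + 6   →  a_3 = 7

7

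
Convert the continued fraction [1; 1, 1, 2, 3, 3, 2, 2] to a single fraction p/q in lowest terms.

499/314

Fold from the inside: start with 2/1.
  2 + 1/2 = 5/2
  3 + 2/5 = 17/5
  3 + 5/17 = 56/17
  2 + 17/56 = 129/56
  1 + 56/129 = 185/129
  1 + 129/185 = 314/185
  1 + 185/314 = 499/314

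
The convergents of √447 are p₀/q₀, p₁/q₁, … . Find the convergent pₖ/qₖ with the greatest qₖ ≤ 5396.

√447 = [21; 7, 42, …] (period length 2).
Convergents:
  p_0/q_0 = 21/1
  p_1/q_1 = 148/7
  p_2/q_2 = 6237/295
  p_3/q_3 = 43807/2072
  p_4/q_4 = 1846131/87319
q_3 = 2072 ≤ 5396 < 87319 = q_4, so the answer is 43807/2072.

43807/2072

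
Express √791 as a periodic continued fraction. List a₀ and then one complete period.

[28; 8, 56]

a₀ = ⌊√791⌋ = 28.
With m₀=0, d₀=1 and mₖ₊₁ = dₖaₖ − mₖ, dₖ₊₁ = (n − mₖ₊₁²)/dₖ, aₖ₊₁ = ⌊(a₀+mₖ₊₁)/dₖ₊₁⌋:
  k=1: m=28, d=7, a=8
  k=2: m=28, d=1, a=56
d=1 and a=2a₀=56 at k=2, so the next step gives (m, d) = (28, 7) again — its k=1 value — and the period has length 2.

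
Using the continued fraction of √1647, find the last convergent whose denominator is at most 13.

√1647 = [40; 1, 1, 2, 1, 1, 80, …] (period length 6).
Convergents:
  p_0/q_0 = 40/1
  p_1/q_1 = 41/1
  p_2/q_2 = 81/2
  p_3/q_3 = 203/5
  p_4/q_4 = 284/7
  p_5/q_5 = 487/12
  p_6/q_6 = 39244/967
q_5 = 12 ≤ 13 < 967 = q_6, so the answer is 487/12.

487/12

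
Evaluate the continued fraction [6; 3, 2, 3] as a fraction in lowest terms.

Fold from the inside: start with 3/1.
  2 + 1/3 = 7/3
  3 + 3/7 = 24/7
  6 + 7/24 = 151/24

151/24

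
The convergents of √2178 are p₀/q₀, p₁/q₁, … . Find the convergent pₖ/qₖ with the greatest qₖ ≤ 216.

6487/139

√2178 = [46; 1, 2, 46, 2, 1, 92, …] (period length 6).
Convergents:
  p_0/q_0 = 46/1
  p_1/q_1 = 47/1
  p_2/q_2 = 140/3
  p_3/q_3 = 6487/139
  p_4/q_4 = 13114/281
q_3 = 139 ≤ 216 < 281 = q_4, so the answer is 6487/139.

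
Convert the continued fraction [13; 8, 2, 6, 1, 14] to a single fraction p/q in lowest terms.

Fold from the inside: start with 14/1.
  1 + 1/14 = 15/14
  6 + 14/15 = 104/15
  2 + 15/104 = 223/104
  8 + 104/223 = 1888/223
  13 + 223/1888 = 24767/1888

24767/1888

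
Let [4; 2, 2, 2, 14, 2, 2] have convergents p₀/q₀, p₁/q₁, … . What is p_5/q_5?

1581/358

Using pₖ = aₖpₖ₋₁ + pₖ₋₂, qₖ = aₖqₖ₋₁ + qₖ₋₂ (with p₋₁=1, p₋₂=0, q₋₁=0, q₋₂=1):
  k=0: a=4, p=4, q=1
  k=1: a=2, p=9, q=2
  k=2: a=2, p=22, q=5
  k=3: a=2, p=53, q=12
  k=4: a=14, p=764, q=173
  k=5: a=2, p=1581, q=358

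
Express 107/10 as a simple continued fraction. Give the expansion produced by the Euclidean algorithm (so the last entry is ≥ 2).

[10; 1, 2, 3]

107 = 10·10 + 7
10 = 1·7 + 3
7 = 2·3 + 1
3 = 3·1 + 0  (stop)
So 107/10 = [10; 1, 2, 3].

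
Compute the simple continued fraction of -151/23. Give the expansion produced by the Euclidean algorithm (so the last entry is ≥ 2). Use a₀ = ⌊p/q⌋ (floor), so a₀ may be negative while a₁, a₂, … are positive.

-151 = -7·23 + 10
23 = 2·10 + 3
10 = 3·3 + 1
3 = 3·1 + 0  (stop)
So -151/23 = [-7; 2, 3, 3].

[-7; 2, 3, 3]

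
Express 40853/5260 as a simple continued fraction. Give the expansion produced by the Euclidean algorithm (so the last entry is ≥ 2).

[7; 1, 3, 3, 2, 17, 10]

40853 = 7×5260 + 4033
5260 = 1×4033 + 1227
4033 = 3×1227 + 352
1227 = 3×352 + 171
352 = 2×171 + 10
171 = 17×10 + 1
10 = 10×1 + 0  (stop)
So 40853/5260 = [7; 1, 3, 3, 2, 17, 10].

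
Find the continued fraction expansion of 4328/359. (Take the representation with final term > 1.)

4328 = 12*359 + 20
359 = 17*20 + 19
20 = 1*19 + 1
19 = 19*1 + 0  (stop)
So 4328/359 = [12; 17, 1, 19].

[12; 17, 1, 19]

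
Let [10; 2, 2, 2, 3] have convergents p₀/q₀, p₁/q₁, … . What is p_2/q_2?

Using pₖ = aₖpₖ₋₁ + pₖ₋₂, qₖ = aₖqₖ₋₁ + qₖ₋₂ (with p₋₁=1, p₋₂=0, q₋₁=0, q₋₂=1):
  k=0: a=10, p=10, q=1
  k=1: a=2, p=21, q=2
  k=2: a=2, p=52, q=5

52/5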